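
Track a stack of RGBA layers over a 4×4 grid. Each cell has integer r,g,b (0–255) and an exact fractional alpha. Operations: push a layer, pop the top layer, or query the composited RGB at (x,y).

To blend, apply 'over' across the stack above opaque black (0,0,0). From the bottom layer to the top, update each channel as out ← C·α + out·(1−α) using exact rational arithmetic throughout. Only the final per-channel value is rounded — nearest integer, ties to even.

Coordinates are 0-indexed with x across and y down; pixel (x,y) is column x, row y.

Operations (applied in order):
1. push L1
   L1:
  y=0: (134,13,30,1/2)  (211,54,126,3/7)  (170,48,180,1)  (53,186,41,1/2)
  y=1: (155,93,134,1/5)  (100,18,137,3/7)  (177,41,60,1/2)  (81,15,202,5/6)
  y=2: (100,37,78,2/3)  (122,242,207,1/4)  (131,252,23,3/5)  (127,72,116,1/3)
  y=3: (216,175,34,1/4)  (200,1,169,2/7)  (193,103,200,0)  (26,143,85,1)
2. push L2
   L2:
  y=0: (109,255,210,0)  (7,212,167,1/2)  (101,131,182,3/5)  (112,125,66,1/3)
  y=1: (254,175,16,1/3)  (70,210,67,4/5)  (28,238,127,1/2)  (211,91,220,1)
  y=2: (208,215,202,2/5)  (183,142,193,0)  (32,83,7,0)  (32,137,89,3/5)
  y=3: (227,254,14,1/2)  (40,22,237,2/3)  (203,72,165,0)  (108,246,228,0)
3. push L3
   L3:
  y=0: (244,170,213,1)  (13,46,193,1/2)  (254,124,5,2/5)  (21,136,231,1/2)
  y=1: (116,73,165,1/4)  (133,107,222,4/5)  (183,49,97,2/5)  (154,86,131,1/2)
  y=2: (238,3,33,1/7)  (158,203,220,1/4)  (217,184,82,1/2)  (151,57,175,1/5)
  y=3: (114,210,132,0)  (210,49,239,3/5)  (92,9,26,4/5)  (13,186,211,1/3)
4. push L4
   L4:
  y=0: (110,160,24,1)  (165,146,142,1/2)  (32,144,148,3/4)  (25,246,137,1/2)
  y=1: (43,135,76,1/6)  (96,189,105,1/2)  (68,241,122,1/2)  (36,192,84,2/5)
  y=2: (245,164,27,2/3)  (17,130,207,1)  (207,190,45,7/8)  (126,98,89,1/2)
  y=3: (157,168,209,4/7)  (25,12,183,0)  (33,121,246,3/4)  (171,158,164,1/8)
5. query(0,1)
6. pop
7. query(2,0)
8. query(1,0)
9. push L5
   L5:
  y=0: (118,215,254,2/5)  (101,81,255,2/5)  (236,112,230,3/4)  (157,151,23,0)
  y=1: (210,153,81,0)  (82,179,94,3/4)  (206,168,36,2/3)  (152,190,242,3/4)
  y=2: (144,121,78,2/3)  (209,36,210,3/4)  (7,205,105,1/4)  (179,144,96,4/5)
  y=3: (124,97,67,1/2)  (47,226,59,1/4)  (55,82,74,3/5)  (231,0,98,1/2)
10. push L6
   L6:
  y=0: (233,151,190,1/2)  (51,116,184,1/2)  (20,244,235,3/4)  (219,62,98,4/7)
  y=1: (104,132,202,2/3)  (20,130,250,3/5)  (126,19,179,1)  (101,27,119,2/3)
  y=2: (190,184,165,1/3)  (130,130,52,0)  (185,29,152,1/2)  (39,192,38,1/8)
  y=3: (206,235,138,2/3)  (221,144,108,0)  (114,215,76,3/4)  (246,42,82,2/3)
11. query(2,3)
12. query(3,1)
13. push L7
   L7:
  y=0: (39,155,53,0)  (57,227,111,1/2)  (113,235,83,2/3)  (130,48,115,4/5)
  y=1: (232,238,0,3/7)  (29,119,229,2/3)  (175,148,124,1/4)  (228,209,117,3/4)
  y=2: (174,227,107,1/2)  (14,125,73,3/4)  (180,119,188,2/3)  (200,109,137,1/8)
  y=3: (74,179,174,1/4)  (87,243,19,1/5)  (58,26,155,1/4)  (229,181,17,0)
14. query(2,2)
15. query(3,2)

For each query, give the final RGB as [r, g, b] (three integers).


(0,1) stack=L1,L2,L3,L4; from [0,0,0]:
+L1 (α=1/5) → [31, 93/5, 134/5]
+L2 (α=1/3) → [316/3, 1061/15, 116/5]
+L3 (α=1/4) → [108, 713/10, 1173/20]
+L4 (α=1/6) → [583/6, 983/12, 1477/24]
rounded: [97, 82, 62]

query (2,0) [L1,L2,L3] — begin 0,0,0
+L1 (α=1) → [170, 48, 180]
+L2 (α=3/5) → [643/5, 489/5, 906/5]
+L3 (α=2/5) → [4469/25, 2707/25, 2768/25]
= [179, 108, 111]

query (1,0) [L1,L2,L3] — begin 0,0,0
after L1 α=3/7: [633/7, 162/7, 54]
after L2 α=1/2: [341/7, 823/7, 221/2]
after L3 α=1/2: [216/7, 1145/14, 607/4]
rounded: [31, 82, 152]

at x=2,y=3 over L1,L2,L3,L5,L6:
L1 α=0: [0, 0, 0]
L2 α=0: [0, 0, 0]
L3 α=4/5: [368/5, 36/5, 104/5]
L5 α=3/5: [1561/25, 1302/25, 1318/25]
L6 α=3/4: [10111/100, 17427/100, 3509/50]
= [101, 174, 70]

query (3,1) [L1,L2,L3,L5,L6] — begin 0,0,0
after L1 α=5/6: [135/2, 25/2, 505/3]
after L2 α=1: [211, 91, 220]
after L3 α=1/2: [365/2, 177/2, 351/2]
after L5 α=3/4: [1277/8, 1317/8, 1803/8]
after L6 α=2/3: [2893/24, 583/8, 3707/24]
→ [121, 73, 154]

(2,2) stack=L1,L2,L3,L5,L6,L7; from [0,0,0]:
L1 α=3/5: [393/5, 756/5, 69/5]
L2 α=0: [393/5, 756/5, 69/5]
L3 α=1/2: [739/5, 838/5, 479/10]
L5 α=1/4: [563/5, 3539/20, 2487/40]
L6 α=1/2: [744/5, 4119/40, 8567/80]
L7 α=2/3: [848/5, 13639/120, 38647/240]
→ [170, 114, 161]

query (3,2) [L1,L2,L3,L5,L6,L7] — begin 0,0,0
L1 α=1/3: [127/3, 24, 116/3]
L2 α=3/5: [542/15, 459/5, 1033/15]
L3 α=1/5: [4433/75, 2121/25, 6757/75]
L5 α=4/5: [58133/375, 16521/125, 35557/375]
L6 α=1/8: [105389/750, 139647/1000, 263149/3000]
L7 α=1/8: [887723/6000, 1086529/8000, 2253043/24000]
rounded: [148, 136, 94]


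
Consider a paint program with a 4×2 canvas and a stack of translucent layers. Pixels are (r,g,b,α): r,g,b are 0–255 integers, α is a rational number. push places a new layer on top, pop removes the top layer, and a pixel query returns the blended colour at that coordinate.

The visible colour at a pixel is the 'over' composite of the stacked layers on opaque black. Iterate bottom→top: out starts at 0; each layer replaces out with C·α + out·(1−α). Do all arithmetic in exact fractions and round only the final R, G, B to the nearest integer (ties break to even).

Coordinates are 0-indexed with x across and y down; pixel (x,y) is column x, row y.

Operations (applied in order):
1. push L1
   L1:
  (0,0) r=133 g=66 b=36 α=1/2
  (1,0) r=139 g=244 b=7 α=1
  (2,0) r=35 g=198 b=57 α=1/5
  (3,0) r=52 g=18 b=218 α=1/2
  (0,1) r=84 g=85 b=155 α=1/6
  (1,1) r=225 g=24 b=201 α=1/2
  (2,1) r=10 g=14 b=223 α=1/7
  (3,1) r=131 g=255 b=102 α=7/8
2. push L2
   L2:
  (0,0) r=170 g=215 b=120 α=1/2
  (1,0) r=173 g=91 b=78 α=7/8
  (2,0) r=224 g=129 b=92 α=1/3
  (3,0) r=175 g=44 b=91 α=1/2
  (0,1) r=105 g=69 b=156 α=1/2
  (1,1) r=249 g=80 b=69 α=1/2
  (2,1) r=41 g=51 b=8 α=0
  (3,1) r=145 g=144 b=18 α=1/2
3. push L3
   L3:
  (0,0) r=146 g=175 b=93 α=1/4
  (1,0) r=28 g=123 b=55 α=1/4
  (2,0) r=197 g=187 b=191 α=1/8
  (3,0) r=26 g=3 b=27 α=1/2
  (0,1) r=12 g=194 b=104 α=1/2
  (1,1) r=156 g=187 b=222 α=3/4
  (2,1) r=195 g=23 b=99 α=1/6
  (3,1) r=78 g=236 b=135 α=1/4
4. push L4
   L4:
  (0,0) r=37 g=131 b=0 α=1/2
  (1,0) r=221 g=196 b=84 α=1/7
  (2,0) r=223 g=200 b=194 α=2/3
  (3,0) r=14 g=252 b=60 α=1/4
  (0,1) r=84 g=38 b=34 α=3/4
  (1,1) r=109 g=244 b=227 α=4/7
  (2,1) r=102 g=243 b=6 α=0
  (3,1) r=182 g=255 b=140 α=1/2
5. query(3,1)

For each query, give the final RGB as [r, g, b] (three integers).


at x=3,y=1 over L1,L2,L3,L4:
L1 α=7/8: [917/8, 1785/8, 357/4]
L2 α=1/2: [2077/16, 2937/16, 429/8]
L3 α=1/4: [7479/64, 12587/64, 2367/32]
L4 α=1/2: [19127/128, 28907/128, 6847/64]
= [149, 226, 107]


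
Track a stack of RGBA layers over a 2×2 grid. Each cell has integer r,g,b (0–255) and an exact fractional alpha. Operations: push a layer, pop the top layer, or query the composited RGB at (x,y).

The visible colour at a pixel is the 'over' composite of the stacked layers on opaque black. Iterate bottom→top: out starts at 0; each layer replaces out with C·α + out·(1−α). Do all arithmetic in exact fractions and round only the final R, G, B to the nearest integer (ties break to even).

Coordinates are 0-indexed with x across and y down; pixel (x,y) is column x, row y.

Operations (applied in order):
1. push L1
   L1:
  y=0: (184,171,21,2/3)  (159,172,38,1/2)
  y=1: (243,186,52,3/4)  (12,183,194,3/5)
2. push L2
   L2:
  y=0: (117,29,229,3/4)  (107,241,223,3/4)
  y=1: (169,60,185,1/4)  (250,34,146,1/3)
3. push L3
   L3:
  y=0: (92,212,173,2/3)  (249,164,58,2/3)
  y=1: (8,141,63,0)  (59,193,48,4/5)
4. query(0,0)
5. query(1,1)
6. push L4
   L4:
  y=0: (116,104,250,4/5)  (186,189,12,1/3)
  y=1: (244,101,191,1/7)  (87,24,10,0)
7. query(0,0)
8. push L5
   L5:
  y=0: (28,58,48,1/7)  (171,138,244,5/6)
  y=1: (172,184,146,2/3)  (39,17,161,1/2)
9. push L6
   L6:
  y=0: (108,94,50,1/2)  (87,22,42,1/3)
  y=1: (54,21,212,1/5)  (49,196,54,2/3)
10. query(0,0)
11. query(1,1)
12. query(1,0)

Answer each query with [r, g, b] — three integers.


query (0,0) [L1,L2,L3] — begin 0,0,0
after L1 α=2/3: [368/3, 114, 14]
after L2 α=3/4: [1421/12, 201/4, 701/4]
after L3 α=2/3: [3629/36, 1897/12, 695/4]
= [101, 158, 174]

query (1,1) [L1,L2,L3] — begin 0,0,0
after L1 α=3/5: [36/5, 549/5, 582/5]
after L2 α=1/3: [1322/15, 1268/15, 1894/15]
after L3 α=4/5: [4862/75, 12848/75, 4774/75]
rounded: [65, 171, 64]

(0,0) stack=L1,L2,L3,L4; from [0,0,0]:
+L1 (α=2/3) → [368/3, 114, 14]
+L2 (α=3/4) → [1421/12, 201/4, 701/4]
+L3 (α=2/3) → [3629/36, 1897/12, 695/4]
+L4 (α=4/5) → [20333/180, 6889/60, 939/4]
= [113, 115, 235]

at x=0,y=0 over L1,L2,L3,L4,L5,L6:
+L1 (α=2/3) → [368/3, 114, 14]
+L2 (α=3/4) → [1421/12, 201/4, 701/4]
+L3 (α=2/3) → [3629/36, 1897/12, 695/4]
+L4 (α=4/5) → [20333/180, 6889/60, 939/4]
+L5 (α=1/7) → [21173/210, 1067/10, 2913/14]
+L6 (α=1/2) → [43853/420, 2007/20, 3613/28]
rounded: [104, 100, 129]

at x=1,y=1 over L1,L2,L3,L4,L5,L6:
+L1 (α=3/5) → [36/5, 549/5, 582/5]
+L2 (α=1/3) → [1322/15, 1268/15, 1894/15]
+L3 (α=4/5) → [4862/75, 12848/75, 4774/75]
+L4 (α=0) → [4862/75, 12848/75, 4774/75]
+L5 (α=1/2) → [7787/150, 14123/150, 16849/150]
+L6 (α=2/3) → [22487/450, 72923/450, 33049/450]
rounded: [50, 162, 73]

query (1,0) [L1,L2,L3,L4,L5,L6] — begin 0,0,0
L1 α=1/2: [159/2, 86, 19]
L2 α=3/4: [801/8, 809/4, 172]
L3 α=2/3: [1595/8, 707/4, 96]
L4 α=1/3: [2339/12, 1085/6, 68]
L5 α=5/6: [12599/72, 5225/36, 644/3]
L6 α=1/3: [15731/108, 5621/54, 1414/9]
= [146, 104, 157]


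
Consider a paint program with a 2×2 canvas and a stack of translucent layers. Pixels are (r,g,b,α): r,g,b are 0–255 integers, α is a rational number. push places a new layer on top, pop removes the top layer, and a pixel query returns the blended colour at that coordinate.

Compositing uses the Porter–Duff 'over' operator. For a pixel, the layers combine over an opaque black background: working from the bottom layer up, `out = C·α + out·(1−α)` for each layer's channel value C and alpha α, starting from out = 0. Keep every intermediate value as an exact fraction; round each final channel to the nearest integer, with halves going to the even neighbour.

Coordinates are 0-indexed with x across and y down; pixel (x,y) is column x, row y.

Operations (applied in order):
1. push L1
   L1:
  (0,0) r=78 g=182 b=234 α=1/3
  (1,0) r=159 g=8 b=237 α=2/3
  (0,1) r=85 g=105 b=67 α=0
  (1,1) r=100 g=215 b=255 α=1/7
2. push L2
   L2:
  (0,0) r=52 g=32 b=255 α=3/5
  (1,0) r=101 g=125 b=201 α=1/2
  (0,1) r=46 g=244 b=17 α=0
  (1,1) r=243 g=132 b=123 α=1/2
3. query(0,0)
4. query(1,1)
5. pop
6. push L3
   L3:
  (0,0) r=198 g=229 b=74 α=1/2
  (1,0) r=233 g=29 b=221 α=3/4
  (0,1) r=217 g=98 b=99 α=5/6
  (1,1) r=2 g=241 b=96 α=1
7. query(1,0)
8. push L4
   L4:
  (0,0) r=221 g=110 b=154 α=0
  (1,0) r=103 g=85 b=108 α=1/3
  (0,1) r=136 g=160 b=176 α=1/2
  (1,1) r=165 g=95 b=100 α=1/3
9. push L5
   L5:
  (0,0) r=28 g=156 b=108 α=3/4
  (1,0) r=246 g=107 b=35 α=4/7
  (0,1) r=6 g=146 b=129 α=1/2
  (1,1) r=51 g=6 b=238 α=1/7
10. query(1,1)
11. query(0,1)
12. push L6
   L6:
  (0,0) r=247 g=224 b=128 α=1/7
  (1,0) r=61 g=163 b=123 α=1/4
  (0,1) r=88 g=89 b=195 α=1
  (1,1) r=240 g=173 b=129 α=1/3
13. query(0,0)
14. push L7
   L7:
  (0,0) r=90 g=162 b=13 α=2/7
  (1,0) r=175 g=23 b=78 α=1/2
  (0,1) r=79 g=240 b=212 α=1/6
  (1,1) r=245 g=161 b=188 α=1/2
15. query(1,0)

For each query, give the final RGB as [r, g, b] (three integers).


(0,0) stack=L1,L2; from [0,0,0]:
L1 α=1/3: [26, 182/3, 78]
L2 α=3/5: [208/5, 652/15, 921/5]
= [42, 43, 184]

(1,1) stack=L1,L2; from [0,0,0]:
+L1 (α=1/7) → [100/7, 215/7, 255/7]
+L2 (α=1/2) → [1801/14, 1139/14, 558/7]
= [129, 81, 80]

(1,0) stack=L1,L3; from [0,0,0]:
after L1 α=2/3: [106, 16/3, 158]
after L3 α=3/4: [805/4, 277/12, 821/4]
= [201, 23, 205]

query (1,1) [L1,L3,L4,L5] — begin 0,0,0
L1 α=1/7: [100/7, 215/7, 255/7]
L3 α=1: [2, 241, 96]
L4 α=1/3: [169/3, 577/3, 292/3]
L5 α=1/7: [389/7, 1160/7, 822/7]
rounded: [56, 166, 117]

(0,1) stack=L1,L3,L4,L5; from [0,0,0]:
+L1 (α=0) → [0, 0, 0]
+L3 (α=5/6) → [1085/6, 245/3, 165/2]
+L4 (α=1/2) → [1901/12, 725/6, 517/4]
+L5 (α=1/2) → [1973/24, 1601/12, 1033/8]
rounded: [82, 133, 129]

query (0,0) [L1,L3,L4,L5,L6] — begin 0,0,0
L1 α=1/3: [26, 182/3, 78]
L3 α=1/2: [112, 869/6, 76]
L4 α=0: [112, 869/6, 76]
L5 α=3/4: [49, 3677/24, 100]
L6 α=1/7: [541/7, 4573/28, 104]
rounded: [77, 163, 104]

query (1,0) [L1,L3,L4,L5,L6,L7] — begin 0,0,0
after L1 α=2/3: [106, 16/3, 158]
after L3 α=3/4: [805/4, 277/12, 821/4]
after L4 α=1/3: [337/2, 787/18, 1037/6]
after L5 α=4/7: [2979/14, 3355/42, 1317/14]
after L6 α=1/4: [9791/56, 5637/56, 5673/56]
after L7 α=1/2: [19591/112, 6925/112, 10041/112]
→ [175, 62, 90]


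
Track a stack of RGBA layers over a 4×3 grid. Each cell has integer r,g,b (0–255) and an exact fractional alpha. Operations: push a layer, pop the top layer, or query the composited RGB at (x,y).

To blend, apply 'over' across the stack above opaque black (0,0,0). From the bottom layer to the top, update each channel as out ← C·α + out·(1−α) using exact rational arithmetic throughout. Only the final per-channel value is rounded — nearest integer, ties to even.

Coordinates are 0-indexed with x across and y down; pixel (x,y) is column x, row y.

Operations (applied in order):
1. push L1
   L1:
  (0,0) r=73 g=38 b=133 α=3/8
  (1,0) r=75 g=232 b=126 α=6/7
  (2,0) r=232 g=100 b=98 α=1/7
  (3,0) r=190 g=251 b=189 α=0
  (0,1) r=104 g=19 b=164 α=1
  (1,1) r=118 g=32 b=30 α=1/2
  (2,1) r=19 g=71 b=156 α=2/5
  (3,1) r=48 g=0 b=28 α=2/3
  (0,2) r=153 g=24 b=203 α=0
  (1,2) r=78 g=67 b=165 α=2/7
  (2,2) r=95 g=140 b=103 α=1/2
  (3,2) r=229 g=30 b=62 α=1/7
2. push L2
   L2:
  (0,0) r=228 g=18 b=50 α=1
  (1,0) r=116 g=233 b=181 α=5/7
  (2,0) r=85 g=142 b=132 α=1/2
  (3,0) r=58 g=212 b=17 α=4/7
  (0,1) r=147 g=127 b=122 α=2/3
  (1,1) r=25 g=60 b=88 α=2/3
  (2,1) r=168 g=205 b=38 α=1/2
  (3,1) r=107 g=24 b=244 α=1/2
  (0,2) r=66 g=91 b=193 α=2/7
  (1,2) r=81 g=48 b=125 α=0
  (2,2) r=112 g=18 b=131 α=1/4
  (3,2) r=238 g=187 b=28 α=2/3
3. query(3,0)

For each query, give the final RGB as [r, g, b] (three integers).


at x=3,y=0 over L1,L2:
L1 α=0: [0, 0, 0]
L2 α=4/7: [232/7, 848/7, 68/7]
rounded: [33, 121, 10]


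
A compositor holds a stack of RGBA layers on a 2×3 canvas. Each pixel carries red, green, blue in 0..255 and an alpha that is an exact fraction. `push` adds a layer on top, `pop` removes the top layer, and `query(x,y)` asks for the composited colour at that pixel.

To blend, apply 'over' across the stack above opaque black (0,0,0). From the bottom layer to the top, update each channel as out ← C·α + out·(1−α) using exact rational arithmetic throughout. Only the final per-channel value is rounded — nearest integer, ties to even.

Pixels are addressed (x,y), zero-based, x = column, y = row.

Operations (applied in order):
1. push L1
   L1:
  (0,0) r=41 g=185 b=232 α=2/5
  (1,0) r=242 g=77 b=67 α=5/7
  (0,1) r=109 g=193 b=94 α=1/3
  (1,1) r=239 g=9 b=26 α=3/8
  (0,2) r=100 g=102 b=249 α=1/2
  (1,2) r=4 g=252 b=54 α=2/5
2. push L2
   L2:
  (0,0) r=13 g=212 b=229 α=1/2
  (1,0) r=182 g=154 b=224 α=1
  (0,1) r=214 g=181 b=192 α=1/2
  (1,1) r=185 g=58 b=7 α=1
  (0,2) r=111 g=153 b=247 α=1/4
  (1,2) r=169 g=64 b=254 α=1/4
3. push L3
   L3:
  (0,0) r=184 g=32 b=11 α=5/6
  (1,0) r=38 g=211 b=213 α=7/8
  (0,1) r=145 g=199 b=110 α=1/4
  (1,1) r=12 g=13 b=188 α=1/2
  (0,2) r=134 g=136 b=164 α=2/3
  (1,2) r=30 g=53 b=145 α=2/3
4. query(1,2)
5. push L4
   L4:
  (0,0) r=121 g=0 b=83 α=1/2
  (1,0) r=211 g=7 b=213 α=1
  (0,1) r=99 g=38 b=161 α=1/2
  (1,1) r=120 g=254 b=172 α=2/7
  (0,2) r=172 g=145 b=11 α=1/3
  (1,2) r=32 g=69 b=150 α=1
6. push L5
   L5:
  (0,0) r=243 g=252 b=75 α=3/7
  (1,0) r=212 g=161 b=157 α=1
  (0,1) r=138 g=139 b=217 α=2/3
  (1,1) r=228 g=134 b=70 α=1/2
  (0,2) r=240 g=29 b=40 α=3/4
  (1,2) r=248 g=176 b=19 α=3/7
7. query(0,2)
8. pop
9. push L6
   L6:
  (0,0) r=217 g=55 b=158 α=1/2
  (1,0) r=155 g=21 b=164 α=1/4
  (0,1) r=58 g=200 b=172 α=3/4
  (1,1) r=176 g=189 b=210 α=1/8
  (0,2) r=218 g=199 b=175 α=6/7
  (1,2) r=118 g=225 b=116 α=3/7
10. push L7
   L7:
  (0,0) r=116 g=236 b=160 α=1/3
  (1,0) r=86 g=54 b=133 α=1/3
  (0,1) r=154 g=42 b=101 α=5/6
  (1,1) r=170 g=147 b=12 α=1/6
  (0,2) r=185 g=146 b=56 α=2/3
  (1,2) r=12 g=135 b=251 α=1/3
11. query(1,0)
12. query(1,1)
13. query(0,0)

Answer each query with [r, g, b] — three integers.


(1,2) stack=L1,L2,L3; from [0,0,0]:
after L1 α=2/5: [8/5, 504/5, 108/5]
after L2 α=1/4: [869/20, 458/5, 797/10]
after L3 α=2/3: [2069/60, 988/15, 3697/30]
rounded: [34, 66, 123]

at x=0,y=2 over L1,L2,L3,L4,L5:
+L1 (α=1/2) → [50, 51, 249/2]
+L2 (α=1/4) → [261/4, 153/2, 1241/8]
+L3 (α=2/3) → [1333/12, 697/6, 3865/24]
+L4 (α=1/3) → [2365/18, 1132/9, 3997/36]
+L5 (α=3/4) → [15325/72, 1915/36, 8317/144]
rounded: [213, 53, 58]

at x=1,y=0 over L1,L2,L3,L4,L6,L7:
+L1 (α=5/7) → [1210/7, 55, 335/7]
+L2 (α=1) → [182, 154, 224]
+L3 (α=7/8) → [56, 1631/8, 1715/8]
+L4 (α=1) → [211, 7, 213]
+L6 (α=1/4) → [197, 21/2, 803/4]
+L7 (α=1/3) → [160, 25, 1069/6]
= [160, 25, 178]

(1,1) stack=L1,L2,L3,L4,L6,L7; from [0,0,0]:
after L1 α=3/8: [717/8, 27/8, 39/4]
after L2 α=1: [185, 58, 7]
after L3 α=1/2: [197/2, 71/2, 195/2]
after L4 α=2/7: [1465/14, 1371/14, 1663/14]
after L6 α=1/8: [1817/16, 1749/16, 2083/16]
after L7 α=1/6: [3935/32, 3699/32, 10607/96]
→ [123, 116, 110]

query (0,0) [L1,L2,L3,L4,L6,L7] — begin 0,0,0
L1 α=2/5: [82/5, 74, 464/5]
L2 α=1/2: [147/10, 143, 1609/10]
L3 α=5/6: [9347/60, 101/2, 2159/60]
L4 α=1/2: [16607/120, 101/4, 7139/120]
L6 α=1/2: [42647/240, 321/8, 26099/240]
L7 α=1/3: [56567/360, 1265/12, 45299/360]
= [157, 105, 126]


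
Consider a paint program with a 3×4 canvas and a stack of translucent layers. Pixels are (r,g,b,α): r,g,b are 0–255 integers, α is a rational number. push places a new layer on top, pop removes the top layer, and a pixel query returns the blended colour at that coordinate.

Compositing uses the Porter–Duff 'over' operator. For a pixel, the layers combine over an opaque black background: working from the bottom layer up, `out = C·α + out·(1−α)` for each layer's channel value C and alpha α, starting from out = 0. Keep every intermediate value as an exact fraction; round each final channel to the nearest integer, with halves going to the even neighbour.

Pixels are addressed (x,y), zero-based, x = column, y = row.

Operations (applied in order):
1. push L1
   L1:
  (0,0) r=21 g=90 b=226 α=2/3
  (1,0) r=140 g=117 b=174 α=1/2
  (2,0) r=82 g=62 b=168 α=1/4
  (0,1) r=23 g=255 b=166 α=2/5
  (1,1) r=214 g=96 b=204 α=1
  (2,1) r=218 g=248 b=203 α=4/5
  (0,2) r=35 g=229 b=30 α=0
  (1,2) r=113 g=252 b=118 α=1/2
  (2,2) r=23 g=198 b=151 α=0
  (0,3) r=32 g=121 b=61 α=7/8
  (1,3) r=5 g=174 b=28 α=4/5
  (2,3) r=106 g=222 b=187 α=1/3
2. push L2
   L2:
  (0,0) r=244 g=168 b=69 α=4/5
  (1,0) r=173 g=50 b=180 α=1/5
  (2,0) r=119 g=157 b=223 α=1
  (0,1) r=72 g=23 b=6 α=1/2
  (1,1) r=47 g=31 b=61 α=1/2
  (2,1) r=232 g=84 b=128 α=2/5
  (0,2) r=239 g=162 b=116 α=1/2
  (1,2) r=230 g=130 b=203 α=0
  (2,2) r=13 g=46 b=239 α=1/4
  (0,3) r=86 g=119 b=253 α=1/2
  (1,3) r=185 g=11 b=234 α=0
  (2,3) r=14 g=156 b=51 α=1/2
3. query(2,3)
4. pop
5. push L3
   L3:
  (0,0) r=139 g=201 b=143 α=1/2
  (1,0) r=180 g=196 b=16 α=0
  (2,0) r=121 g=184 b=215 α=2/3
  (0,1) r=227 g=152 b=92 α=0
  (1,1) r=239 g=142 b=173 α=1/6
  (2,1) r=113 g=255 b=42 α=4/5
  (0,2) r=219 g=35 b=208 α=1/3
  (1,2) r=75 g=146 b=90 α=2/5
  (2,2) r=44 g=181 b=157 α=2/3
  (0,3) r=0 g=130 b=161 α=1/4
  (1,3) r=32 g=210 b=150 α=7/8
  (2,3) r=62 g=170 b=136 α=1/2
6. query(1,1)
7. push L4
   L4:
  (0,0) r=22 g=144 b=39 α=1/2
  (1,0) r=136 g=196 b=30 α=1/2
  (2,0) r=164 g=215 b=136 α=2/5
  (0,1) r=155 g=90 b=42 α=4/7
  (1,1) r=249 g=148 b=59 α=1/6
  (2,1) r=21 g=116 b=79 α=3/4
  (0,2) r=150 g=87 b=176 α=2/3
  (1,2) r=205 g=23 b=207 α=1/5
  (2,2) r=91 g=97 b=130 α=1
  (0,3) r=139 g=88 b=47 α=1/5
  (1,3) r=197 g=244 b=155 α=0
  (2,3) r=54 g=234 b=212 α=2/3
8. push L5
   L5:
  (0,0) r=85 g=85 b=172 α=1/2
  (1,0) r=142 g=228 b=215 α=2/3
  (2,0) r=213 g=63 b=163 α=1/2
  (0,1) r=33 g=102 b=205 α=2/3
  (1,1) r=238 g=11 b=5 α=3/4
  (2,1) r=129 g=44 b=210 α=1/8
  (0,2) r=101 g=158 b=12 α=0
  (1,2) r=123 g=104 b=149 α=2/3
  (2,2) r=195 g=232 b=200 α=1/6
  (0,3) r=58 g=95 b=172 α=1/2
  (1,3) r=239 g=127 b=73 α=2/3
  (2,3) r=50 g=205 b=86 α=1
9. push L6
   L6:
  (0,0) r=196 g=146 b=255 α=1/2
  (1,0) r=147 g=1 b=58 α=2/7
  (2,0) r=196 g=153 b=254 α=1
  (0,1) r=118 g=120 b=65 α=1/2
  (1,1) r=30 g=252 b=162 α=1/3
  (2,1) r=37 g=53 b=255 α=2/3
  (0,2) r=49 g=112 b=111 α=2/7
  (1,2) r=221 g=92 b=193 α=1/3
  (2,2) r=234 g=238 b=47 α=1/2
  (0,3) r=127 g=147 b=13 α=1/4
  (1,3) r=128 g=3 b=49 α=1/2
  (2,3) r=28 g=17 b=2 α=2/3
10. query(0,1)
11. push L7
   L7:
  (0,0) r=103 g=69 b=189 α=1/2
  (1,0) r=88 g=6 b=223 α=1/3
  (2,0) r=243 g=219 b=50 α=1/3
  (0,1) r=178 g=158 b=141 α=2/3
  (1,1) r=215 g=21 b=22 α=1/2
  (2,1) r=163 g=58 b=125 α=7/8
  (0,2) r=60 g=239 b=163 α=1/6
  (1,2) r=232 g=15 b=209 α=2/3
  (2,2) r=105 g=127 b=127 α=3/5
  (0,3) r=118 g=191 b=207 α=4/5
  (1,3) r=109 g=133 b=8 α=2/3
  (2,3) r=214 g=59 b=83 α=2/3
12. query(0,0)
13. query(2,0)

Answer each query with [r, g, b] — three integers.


(2,3) stack=L1,L2; from [0,0,0]:
+L1 (α=1/3) → [106/3, 74, 187/3]
+L2 (α=1/2) → [74/3, 115, 170/3]
= [25, 115, 57]

query (1,1) [L1,L3] — begin 0,0,0
L1 α=1: [214, 96, 204]
L3 α=1/6: [1309/6, 311/3, 1193/6]
= [218, 104, 199]

(0,1) stack=L1,L3,L4,L5,L6; from [0,0,0]:
L1 α=2/5: [46/5, 102, 332/5]
L3 α=0: [46/5, 102, 332/5]
L4 α=4/7: [3238/35, 666/7, 1836/35]
L5 α=2/3: [5548/105, 698/7, 16186/105]
L6 α=1/2: [8969/105, 769/7, 23011/210]
rounded: [85, 110, 110]

at x=0,y=0 over L1,L3,L4,L5,L6,L7:
L1 α=2/3: [14, 60, 452/3]
L3 α=1/2: [153/2, 261/2, 881/6]
L4 α=1/2: [197/4, 549/4, 1115/12]
L5 α=1/2: [537/8, 889/8, 3179/24]
L6 α=1/2: [2105/16, 2057/16, 9299/48]
L7 α=1/2: [3753/32, 3161/32, 18371/96]
= [117, 99, 191]

query (2,0) [L1,L3,L4,L5,L6,L7] — begin 0,0,0
+L1 (α=1/4) → [41/2, 31/2, 42]
+L3 (α=2/3) → [175/2, 767/6, 472/3]
+L4 (α=2/5) → [1181/10, 1627/10, 744/5]
+L5 (α=1/2) → [3311/20, 2257/20, 1559/10]
+L6 (α=1) → [196, 153, 254]
+L7 (α=1/3) → [635/3, 175, 186]
= [212, 175, 186]


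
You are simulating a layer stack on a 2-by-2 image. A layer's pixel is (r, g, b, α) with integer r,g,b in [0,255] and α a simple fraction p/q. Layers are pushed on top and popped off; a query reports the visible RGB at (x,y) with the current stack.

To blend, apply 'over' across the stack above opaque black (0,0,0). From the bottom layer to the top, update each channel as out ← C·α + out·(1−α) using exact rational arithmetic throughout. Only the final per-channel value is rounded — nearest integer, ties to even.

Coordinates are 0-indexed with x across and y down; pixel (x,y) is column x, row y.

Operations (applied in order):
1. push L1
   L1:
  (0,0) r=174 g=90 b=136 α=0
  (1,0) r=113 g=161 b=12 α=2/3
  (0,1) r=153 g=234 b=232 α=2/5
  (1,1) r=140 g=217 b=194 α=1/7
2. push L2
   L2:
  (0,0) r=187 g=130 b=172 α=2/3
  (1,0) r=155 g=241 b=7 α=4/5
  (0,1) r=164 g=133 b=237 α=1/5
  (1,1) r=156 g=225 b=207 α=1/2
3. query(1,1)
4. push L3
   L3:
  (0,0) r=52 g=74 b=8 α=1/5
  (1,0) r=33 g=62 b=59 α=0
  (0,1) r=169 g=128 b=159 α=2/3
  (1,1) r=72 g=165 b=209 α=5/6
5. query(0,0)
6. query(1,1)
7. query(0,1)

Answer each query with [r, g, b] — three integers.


at x=1,y=1 over L1,L2:
after L1 α=1/7: [20, 31, 194/7]
after L2 α=1/2: [88, 128, 1643/14]
→ [88, 128, 117]

(0,0) stack=L1,L2,L3; from [0,0,0]:
after L1 α=0: [0, 0, 0]
after L2 α=2/3: [374/3, 260/3, 344/3]
after L3 α=1/5: [1652/15, 1262/15, 280/3]
= [110, 84, 93]

(1,1) stack=L1,L2,L3; from [0,0,0]:
+L1 (α=1/7) → [20, 31, 194/7]
+L2 (α=1/2) → [88, 128, 1643/14]
+L3 (α=5/6) → [224/3, 953/6, 16273/84]
= [75, 159, 194]

(0,1) stack=L1,L2,L3; from [0,0,0]:
+L1 (α=2/5) → [306/5, 468/5, 464/5]
+L2 (α=1/5) → [2044/25, 2537/25, 3041/25]
+L3 (α=2/3) → [3498/25, 2979/25, 10991/75]
rounded: [140, 119, 147]


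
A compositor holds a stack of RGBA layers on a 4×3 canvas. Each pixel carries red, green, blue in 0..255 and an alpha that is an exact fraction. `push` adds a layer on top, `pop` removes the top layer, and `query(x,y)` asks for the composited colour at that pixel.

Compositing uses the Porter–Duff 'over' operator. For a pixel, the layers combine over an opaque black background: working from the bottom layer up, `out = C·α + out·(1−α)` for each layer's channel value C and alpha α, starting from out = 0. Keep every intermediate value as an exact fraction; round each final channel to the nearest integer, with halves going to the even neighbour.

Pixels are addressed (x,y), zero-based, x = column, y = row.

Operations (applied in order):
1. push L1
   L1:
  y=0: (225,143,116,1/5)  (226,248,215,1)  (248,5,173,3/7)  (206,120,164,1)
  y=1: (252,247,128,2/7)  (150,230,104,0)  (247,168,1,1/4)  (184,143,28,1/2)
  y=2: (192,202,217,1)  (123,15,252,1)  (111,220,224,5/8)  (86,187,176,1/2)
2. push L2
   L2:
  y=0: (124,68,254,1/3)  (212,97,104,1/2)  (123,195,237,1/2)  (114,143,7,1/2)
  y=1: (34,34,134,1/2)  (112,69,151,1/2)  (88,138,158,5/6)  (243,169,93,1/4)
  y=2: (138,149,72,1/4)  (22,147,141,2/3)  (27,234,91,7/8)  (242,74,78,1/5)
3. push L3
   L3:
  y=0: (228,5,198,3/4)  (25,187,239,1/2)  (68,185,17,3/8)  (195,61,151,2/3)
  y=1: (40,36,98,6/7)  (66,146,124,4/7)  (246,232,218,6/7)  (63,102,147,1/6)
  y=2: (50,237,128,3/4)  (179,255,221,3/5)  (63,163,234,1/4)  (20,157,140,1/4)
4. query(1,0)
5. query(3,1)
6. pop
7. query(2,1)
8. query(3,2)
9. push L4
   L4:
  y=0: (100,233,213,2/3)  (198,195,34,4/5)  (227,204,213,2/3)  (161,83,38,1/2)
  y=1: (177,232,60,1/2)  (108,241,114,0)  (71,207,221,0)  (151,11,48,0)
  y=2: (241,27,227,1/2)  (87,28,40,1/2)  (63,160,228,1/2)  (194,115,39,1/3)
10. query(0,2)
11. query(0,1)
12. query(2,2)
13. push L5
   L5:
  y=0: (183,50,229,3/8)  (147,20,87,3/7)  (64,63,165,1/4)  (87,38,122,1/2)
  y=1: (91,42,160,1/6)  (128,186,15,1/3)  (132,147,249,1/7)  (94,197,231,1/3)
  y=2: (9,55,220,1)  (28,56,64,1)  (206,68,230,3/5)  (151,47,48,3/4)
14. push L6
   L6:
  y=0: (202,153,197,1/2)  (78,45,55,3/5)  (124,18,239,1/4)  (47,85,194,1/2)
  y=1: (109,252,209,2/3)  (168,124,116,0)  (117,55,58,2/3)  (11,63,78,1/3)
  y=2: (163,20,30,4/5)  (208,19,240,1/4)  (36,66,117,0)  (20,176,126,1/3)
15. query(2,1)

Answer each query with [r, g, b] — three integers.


at x=1,y=0 over L1,L2,L3:
+L1 (α=1) → [226, 248, 215]
+L2 (α=1/2) → [219, 345/2, 319/2]
+L3 (α=1/2) → [122, 719/4, 797/4]
= [122, 180, 199]

query (3,1) [L1,L2,L3] — begin 0,0,0
+L1 (α=1/2) → [92, 143/2, 14]
+L2 (α=1/4) → [519/4, 767/8, 135/4]
+L3 (α=1/6) → [949/8, 4651/48, 421/8]
rounded: [119, 97, 53]

query (2,1) [L1,L2] — begin 0,0,0
L1 α=1/4: [247/4, 42, 1/4]
L2 α=5/6: [669/8, 122, 3161/24]
→ [84, 122, 132]

query (3,2) [L1,L2] — begin 0,0,0
after L1 α=1/2: [43, 187/2, 88]
after L2 α=1/5: [414/5, 448/5, 86]
= [83, 90, 86]

query (0,2) [L1,L2,L4] — begin 0,0,0
L1 α=1: [192, 202, 217]
L2 α=1/4: [357/2, 755/4, 723/4]
L4 α=1/2: [839/4, 863/8, 1631/8]
rounded: [210, 108, 204]

at x=0,y=1 over L1,L2,L4:
after L1 α=2/7: [72, 494/7, 256/7]
after L2 α=1/2: [53, 366/7, 597/7]
after L4 α=1/2: [115, 995/7, 1017/14]
→ [115, 142, 73]

(2,2) stack=L1,L2,L4; from [0,0,0]:
after L1 α=5/8: [555/8, 275/2, 140]
after L2 α=7/8: [2067/64, 3551/16, 777/8]
after L4 α=1/2: [6099/128, 6111/32, 2601/16]
rounded: [48, 191, 163]

at x=2,y=1 over L1,L2,L4,L5,L6:
after L1 α=1/4: [247/4, 42, 1/4]
after L2 α=5/6: [669/8, 122, 3161/24]
after L4 α=0: [669/8, 122, 3161/24]
after L5 α=1/7: [2535/28, 879/7, 4157/28]
after L6 α=2/3: [3029/28, 1649/21, 7405/84]
rounded: [108, 79, 88]


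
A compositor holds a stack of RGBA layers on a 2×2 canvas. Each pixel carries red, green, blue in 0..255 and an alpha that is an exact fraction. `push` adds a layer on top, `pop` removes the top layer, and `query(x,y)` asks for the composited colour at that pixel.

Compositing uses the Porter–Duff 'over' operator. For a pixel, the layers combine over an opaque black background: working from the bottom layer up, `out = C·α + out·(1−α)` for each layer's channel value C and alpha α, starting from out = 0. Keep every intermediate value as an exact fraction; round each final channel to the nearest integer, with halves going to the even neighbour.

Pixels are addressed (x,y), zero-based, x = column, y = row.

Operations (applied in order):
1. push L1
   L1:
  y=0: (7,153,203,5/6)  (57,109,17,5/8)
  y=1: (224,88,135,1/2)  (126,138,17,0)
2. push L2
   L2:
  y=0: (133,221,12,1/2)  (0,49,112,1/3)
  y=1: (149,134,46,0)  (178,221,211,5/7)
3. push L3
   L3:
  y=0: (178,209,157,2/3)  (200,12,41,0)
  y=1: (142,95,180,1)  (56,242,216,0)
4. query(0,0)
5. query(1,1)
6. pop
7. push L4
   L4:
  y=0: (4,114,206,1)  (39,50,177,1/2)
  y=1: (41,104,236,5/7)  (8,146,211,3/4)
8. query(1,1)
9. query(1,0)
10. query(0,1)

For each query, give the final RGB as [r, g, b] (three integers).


(0,0) stack=L1,L2,L3; from [0,0,0]:
+L1 (α=5/6) → [35/6, 255/2, 1015/6]
+L2 (α=1/2) → [833/12, 697/4, 1087/12]
+L3 (α=2/3) → [5105/36, 2369/12, 4855/36]
rounded: [142, 197, 135]

at x=1,y=1 over L1,L2,L3:
L1 α=0: [0, 0, 0]
L2 α=5/7: [890/7, 1105/7, 1055/7]
L3 α=0: [890/7, 1105/7, 1055/7]
= [127, 158, 151]

query (1,1) [L1,L2,L4] — begin 0,0,0
after L1 α=0: [0, 0, 0]
after L2 α=5/7: [890/7, 1105/7, 1055/7]
after L4 α=3/4: [529/14, 4171/28, 2743/14]
= [38, 149, 196]

query (1,0) [L1,L2,L4] — begin 0,0,0
L1 α=5/8: [285/8, 545/8, 85/8]
L2 α=1/3: [95/4, 247/4, 533/12]
L4 α=1/2: [251/8, 447/8, 2657/24]
→ [31, 56, 111]

at x=0,y=1 over L1,L2,L4:
L1 α=1/2: [112, 44, 135/2]
L2 α=0: [112, 44, 135/2]
L4 α=5/7: [429/7, 608/7, 1315/7]
= [61, 87, 188]


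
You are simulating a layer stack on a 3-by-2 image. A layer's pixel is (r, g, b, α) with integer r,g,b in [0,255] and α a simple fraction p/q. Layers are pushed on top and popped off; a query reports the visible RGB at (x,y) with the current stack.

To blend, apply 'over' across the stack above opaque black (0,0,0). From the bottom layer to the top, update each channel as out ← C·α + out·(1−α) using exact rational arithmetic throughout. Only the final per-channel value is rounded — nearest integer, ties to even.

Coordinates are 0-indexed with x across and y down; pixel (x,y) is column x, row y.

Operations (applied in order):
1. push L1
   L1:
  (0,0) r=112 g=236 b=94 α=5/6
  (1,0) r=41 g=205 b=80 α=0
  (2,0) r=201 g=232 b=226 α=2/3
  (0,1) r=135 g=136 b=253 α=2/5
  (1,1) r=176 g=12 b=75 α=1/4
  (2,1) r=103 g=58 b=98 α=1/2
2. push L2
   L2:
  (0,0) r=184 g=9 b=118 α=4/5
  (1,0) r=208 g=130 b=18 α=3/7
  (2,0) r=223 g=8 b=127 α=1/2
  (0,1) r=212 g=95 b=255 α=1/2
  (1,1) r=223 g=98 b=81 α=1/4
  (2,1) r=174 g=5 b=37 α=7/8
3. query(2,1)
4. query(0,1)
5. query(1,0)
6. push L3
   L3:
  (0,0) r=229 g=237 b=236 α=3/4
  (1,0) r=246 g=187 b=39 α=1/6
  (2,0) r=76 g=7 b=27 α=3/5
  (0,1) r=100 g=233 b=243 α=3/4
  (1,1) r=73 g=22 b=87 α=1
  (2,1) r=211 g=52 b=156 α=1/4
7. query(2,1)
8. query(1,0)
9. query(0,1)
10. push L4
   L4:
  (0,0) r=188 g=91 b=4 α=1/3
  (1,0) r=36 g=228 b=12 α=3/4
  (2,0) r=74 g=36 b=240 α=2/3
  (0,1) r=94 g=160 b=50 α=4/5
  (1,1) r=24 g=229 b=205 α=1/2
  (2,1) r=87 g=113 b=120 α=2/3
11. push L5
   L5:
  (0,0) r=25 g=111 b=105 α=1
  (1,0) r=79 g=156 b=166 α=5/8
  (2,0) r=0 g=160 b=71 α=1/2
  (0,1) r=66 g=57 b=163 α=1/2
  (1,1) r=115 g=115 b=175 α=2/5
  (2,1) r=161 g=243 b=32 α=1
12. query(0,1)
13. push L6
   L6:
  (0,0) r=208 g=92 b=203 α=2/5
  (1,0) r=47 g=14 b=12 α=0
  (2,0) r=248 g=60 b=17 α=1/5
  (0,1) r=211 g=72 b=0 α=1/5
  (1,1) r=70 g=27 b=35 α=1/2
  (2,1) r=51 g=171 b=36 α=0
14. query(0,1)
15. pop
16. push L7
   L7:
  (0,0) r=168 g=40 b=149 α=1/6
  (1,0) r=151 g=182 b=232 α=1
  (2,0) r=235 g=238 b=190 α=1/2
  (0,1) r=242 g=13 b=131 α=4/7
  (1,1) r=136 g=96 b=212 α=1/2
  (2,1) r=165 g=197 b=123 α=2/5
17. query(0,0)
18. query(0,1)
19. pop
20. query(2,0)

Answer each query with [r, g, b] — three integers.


at x=2,y=1 over L1,L2:
after L1 α=1/2: [103/2, 29, 49]
after L2 α=7/8: [2539/16, 8, 77/2]
rounded: [159, 8, 38]

(0,1) stack=L1,L2; from [0,0,0]:
after L1 α=2/5: [54, 272/5, 506/5]
after L2 α=1/2: [133, 747/10, 1781/10]
→ [133, 75, 178]

query (1,0) [L1,L2] — begin 0,0,0
+L1 (α=0) → [0, 0, 0]
+L2 (α=3/7) → [624/7, 390/7, 54/7]
→ [89, 56, 8]

at x=2,y=1 over L1,L2,L3:
+L1 (α=1/2) → [103/2, 29, 49]
+L2 (α=7/8) → [2539/16, 8, 77/2]
+L3 (α=1/4) → [10993/64, 19, 543/8]
→ [172, 19, 68]

(1,0) stack=L1,L2,L3; from [0,0,0]:
L1 α=0: [0, 0, 0]
L2 α=3/7: [624/7, 390/7, 54/7]
L3 α=1/6: [807/7, 3259/42, 181/14]
→ [115, 78, 13]

at x=0,y=1 over L1,L2,L3:
after L1 α=2/5: [54, 272/5, 506/5]
after L2 α=1/2: [133, 747/10, 1781/10]
after L3 α=3/4: [433/4, 7737/40, 9071/40]
→ [108, 193, 227]

at x=0,y=1 over L1,L2,L3,L4,L5:
after L1 α=2/5: [54, 272/5, 506/5]
after L2 α=1/2: [133, 747/10, 1781/10]
after L3 α=3/4: [433/4, 7737/40, 9071/40]
after L4 α=4/5: [1937/20, 33337/200, 17071/200]
after L5 α=1/2: [3257/40, 44737/400, 49671/400]
= [81, 112, 124]

at x=0,y=1 over L1,L2,L3,L4,L5,L6:
after L1 α=2/5: [54, 272/5, 506/5]
after L2 α=1/2: [133, 747/10, 1781/10]
after L3 α=3/4: [433/4, 7737/40, 9071/40]
after L4 α=4/5: [1937/20, 33337/200, 17071/200]
after L5 α=1/2: [3257/40, 44737/400, 49671/400]
after L6 α=1/5: [5367/50, 51937/500, 49671/500]
rounded: [107, 104, 99]

query (0,0) [L1,L2,L3,L4,L5,L7] — begin 0,0,0
after L1 α=5/6: [280/3, 590/3, 235/3]
after L2 α=4/5: [2488/15, 698/15, 1651/15]
after L3 α=3/4: [12793/60, 11363/60, 12271/60]
after L4 α=1/3: [18433/90, 14093/90, 12391/90]
after L5 α=1: [25, 111, 105]
after L7 α=1/6: [293/6, 595/6, 337/3]
rounded: [49, 99, 112]

at x=0,y=1 over L1,L2,L3,L4,L5,L7:
+L1 (α=2/5) → [54, 272/5, 506/5]
+L2 (α=1/2) → [133, 747/10, 1781/10]
+L3 (α=3/4) → [433/4, 7737/40, 9071/40]
+L4 (α=4/5) → [1937/20, 33337/200, 17071/200]
+L5 (α=1/2) → [3257/40, 44737/400, 49671/400]
+L7 (α=4/7) → [48491/280, 155011/2800, 358613/2800]
rounded: [173, 55, 128]

at x=2,y=0 over L1,L2,L3,L4,L5:
L1 α=2/3: [134, 464/3, 452/3]
L2 α=1/2: [357/2, 244/3, 833/6]
L3 α=3/5: [117, 551/15, 1076/15]
L4 α=2/3: [265/3, 1631/45, 8276/45]
L5 α=1/2: [265/6, 8831/90, 11471/90]
rounded: [44, 98, 127]


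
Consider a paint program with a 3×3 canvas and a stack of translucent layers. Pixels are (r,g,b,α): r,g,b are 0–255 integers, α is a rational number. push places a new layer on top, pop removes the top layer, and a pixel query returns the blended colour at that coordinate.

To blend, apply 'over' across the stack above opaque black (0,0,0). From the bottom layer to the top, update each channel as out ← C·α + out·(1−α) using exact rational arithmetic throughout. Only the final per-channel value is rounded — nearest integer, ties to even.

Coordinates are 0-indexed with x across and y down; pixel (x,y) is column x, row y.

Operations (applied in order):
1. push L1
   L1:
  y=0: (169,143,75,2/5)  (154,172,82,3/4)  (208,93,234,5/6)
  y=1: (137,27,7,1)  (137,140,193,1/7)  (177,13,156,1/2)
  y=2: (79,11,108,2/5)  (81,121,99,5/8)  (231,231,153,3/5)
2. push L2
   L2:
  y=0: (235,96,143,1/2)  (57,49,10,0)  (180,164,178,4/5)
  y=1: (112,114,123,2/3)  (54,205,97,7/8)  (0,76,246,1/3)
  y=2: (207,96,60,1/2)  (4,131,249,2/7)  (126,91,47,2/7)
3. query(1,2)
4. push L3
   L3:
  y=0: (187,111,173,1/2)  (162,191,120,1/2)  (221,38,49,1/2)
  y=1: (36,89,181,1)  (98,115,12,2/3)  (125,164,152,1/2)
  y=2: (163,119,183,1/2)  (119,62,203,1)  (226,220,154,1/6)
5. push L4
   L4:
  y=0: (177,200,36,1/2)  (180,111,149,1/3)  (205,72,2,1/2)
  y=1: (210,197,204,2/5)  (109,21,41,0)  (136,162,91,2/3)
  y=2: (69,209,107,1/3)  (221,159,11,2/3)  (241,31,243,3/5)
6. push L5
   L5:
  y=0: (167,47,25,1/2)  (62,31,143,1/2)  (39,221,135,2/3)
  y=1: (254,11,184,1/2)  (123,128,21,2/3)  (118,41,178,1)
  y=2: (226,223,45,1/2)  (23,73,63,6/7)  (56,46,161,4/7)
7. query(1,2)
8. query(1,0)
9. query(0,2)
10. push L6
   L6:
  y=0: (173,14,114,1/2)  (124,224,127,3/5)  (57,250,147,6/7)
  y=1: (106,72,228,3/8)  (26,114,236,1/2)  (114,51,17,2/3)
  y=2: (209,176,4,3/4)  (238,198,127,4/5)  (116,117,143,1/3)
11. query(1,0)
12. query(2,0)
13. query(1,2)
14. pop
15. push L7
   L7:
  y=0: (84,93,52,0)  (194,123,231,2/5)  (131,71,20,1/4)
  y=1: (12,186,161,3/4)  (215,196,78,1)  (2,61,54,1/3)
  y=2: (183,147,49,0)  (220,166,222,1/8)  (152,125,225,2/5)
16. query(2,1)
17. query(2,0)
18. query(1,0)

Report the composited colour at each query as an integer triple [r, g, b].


query (1,2) [L1,L2] — begin 0,0,0
after L1 α=5/8: [405/8, 605/8, 495/8]
after L2 α=2/7: [2089/56, 5121/56, 6459/56]
→ [37, 91, 115]

(1,2) stack=L1,L2,L3,L4,L5; from [0,0,0]:
after L1 α=5/8: [405/8, 605/8, 495/8]
after L2 α=2/7: [2089/56, 5121/56, 6459/56]
after L3 α=1: [119, 62, 203]
after L4 α=2/3: [187, 380/3, 75]
after L5 α=6/7: [325/7, 242/3, 453/7]
= [46, 81, 65]

query (1,0) [L1,L2,L3,L4,L5] — begin 0,0,0
L1 α=3/4: [231/2, 129, 123/2]
L2 α=0: [231/2, 129, 123/2]
L3 α=1/2: [555/4, 160, 363/4]
L4 α=1/3: [305/2, 431/3, 661/6]
L5 α=1/2: [429/4, 262/3, 1519/12]
= [107, 87, 127]

at x=0,y=2 over L1,L2,L3,L4,L5:
+L1 (α=2/5) → [158/5, 22/5, 216/5]
+L2 (α=1/2) → [1193/10, 251/5, 258/5]
+L3 (α=1/2) → [2823/20, 423/5, 1173/10]
+L4 (α=1/3) → [1171/10, 1891/15, 1708/15]
+L5 (α=1/2) → [3431/20, 2618/15, 2383/30]
rounded: [172, 175, 79]

(1,0) stack=L1,L2,L3,L4,L5,L6; from [0,0,0]:
L1 α=3/4: [231/2, 129, 123/2]
L2 α=0: [231/2, 129, 123/2]
L3 α=1/2: [555/4, 160, 363/4]
L4 α=1/3: [305/2, 431/3, 661/6]
L5 α=1/2: [429/4, 262/3, 1519/12]
L6 α=3/5: [1173/10, 508/3, 761/6]
= [117, 169, 127]

query (2,0) [L1,L2,L3,L4,L5,L6] — begin 0,0,0
L1 α=5/6: [520/3, 155/2, 195]
L2 α=4/5: [536/3, 1467/10, 907/5]
L3 α=1/2: [1199/6, 1847/20, 576/5]
L4 α=1/2: [2429/12, 3287/40, 293/5]
L5 α=2/3: [3365/36, 6989/40, 1643/15]
L6 α=6/7: [15677/252, 66989/280, 14873/105]
= [62, 239, 142]

at x=1,y=2 over L1,L2,L3,L4,L5,L6:
after L1 α=5/8: [405/8, 605/8, 495/8]
after L2 α=2/7: [2089/56, 5121/56, 6459/56]
after L3 α=1: [119, 62, 203]
after L4 α=2/3: [187, 380/3, 75]
after L5 α=6/7: [325/7, 242/3, 453/7]
after L6 α=4/5: [6989/35, 2618/15, 4009/35]
→ [200, 175, 115]

query (2,1) [L1,L2,L3,L4,L5,L7] — begin 0,0,0
after L1 α=1/2: [177/2, 13/2, 78]
after L2 α=1/3: [59, 89/3, 134]
after L3 α=1/2: [92, 581/6, 143]
after L4 α=2/3: [364/3, 2525/18, 325/3]
after L5 α=1: [118, 41, 178]
after L7 α=1/3: [238/3, 143/3, 410/3]
→ [79, 48, 137]

query (2,0) [L1,L2,L3,L4,L5,L7] — begin 0,0,0
+L1 (α=5/6) → [520/3, 155/2, 195]
+L2 (α=4/5) → [536/3, 1467/10, 907/5]
+L3 (α=1/2) → [1199/6, 1847/20, 576/5]
+L4 (α=1/2) → [2429/12, 3287/40, 293/5]
+L5 (α=2/3) → [3365/36, 6989/40, 1643/15]
+L7 (α=1/4) → [4937/48, 23807/160, 1743/20]
rounded: [103, 149, 87]

at x=1,y=0 over L1,L2,L3,L4,L5,L7:
L1 α=3/4: [231/2, 129, 123/2]
L2 α=0: [231/2, 129, 123/2]
L3 α=1/2: [555/4, 160, 363/4]
L4 α=1/3: [305/2, 431/3, 661/6]
L5 α=1/2: [429/4, 262/3, 1519/12]
L7 α=2/5: [2839/20, 508/5, 3367/20]
rounded: [142, 102, 168]


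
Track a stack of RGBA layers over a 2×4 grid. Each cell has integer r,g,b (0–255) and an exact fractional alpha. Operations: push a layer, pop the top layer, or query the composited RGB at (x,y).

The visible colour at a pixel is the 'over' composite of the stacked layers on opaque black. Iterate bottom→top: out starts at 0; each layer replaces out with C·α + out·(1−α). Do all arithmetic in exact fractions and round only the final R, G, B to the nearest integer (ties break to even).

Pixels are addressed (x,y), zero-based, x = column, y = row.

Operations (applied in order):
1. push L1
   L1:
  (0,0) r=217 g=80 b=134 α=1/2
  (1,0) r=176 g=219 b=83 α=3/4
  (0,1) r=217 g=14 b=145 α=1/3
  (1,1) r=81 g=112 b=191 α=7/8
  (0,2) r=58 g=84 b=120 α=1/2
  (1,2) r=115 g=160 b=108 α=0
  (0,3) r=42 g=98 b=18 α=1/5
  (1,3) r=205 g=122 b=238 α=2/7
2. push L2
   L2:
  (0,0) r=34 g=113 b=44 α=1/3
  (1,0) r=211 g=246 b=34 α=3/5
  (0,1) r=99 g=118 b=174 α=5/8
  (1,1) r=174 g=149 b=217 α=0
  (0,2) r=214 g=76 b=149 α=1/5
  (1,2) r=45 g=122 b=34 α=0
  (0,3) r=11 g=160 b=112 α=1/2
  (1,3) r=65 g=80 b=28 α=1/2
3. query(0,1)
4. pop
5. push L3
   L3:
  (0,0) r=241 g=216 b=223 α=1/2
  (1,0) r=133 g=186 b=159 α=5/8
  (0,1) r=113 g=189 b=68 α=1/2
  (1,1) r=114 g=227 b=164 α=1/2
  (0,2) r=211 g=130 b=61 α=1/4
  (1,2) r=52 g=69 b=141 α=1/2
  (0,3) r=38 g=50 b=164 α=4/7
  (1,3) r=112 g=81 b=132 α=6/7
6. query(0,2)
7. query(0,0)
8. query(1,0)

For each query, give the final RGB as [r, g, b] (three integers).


query (0,1) [L1,L2] — begin 0,0,0
+L1 (α=1/3) → [217/3, 14/3, 145/3]
+L2 (α=5/8) → [89, 151/2, 1015/8]
= [89, 76, 127]

at x=0,y=2 over L1,L3:
after L1 α=1/2: [29, 42, 60]
after L3 α=1/4: [149/2, 64, 241/4]
= [74, 64, 60]

(0,0) stack=L1,L3; from [0,0,0]:
+L1 (α=1/2) → [217/2, 40, 67]
+L3 (α=1/2) → [699/4, 128, 145]
= [175, 128, 145]

at x=1,y=0 over L1,L3:
+L1 (α=3/4) → [132, 657/4, 249/4]
+L3 (α=5/8) → [1061/8, 5691/32, 3927/32]
= [133, 178, 123]
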